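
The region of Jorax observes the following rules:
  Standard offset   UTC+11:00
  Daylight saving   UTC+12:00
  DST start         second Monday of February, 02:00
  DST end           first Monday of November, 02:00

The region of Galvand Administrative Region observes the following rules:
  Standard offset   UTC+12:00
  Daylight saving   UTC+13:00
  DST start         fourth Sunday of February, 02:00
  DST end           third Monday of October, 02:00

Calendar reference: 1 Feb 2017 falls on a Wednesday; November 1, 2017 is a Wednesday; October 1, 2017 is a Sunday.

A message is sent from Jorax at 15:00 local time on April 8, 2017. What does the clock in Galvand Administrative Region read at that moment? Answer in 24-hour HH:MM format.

1 February 2017 is a Wednesday, so the first Monday is February 6 and the second is February 13.
1 November 2017 is a Wednesday, so the first Monday is November 6.
April 8, 2017 falls between 13 February and 6 November, so daylight saving is in effect and Jorax is at UTC+12:00.
15:00 Jorax − 12h = 03:00 UTC.
1 February 2017 is a Wednesday, so the first Sunday is February 5 and the fourth is February 26.
1 October 2017 is a Sunday, so the first Monday is October 2 and the third is October 16.
At the standard offset (UTC+12:00), 03:00 UTC + 12h = 15:00 Galvand Administrative Region standard time.
The standard-time date in Galvand Administrative Region, April 8, 2017, lies within the daylight-saving period (26 February – 16 October), so Galvand Administrative Region is on daylight time, UTC+13:00.
03:00 UTC + 13h = 16:00 Galvand Administrative Region.

16:00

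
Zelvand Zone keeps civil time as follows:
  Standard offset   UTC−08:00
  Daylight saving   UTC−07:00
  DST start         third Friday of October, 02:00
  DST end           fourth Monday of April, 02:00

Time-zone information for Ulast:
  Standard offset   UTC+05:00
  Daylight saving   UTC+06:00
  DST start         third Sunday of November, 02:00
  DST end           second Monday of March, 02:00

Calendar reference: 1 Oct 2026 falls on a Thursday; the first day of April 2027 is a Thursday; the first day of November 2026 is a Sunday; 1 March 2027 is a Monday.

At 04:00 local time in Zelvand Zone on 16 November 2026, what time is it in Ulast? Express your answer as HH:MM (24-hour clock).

17:00

1 October 2026 is a Thursday, so the first Friday is October 2 and the third is October 16.
1 April 2027 is a Thursday, so the first Monday is April 5 and the fourth is April 26.
16 November 2026 falls between 16 October 2026 and 26 April 2027, so daylight saving is in effect and Zelvand Zone is at UTC−07:00.
04:00 Zelvand Zone + 7h = 11:00 UTC.
1 November 2026 is a Sunday, so the first Sunday is November 1 and the third is November 15.
1 March 2027 is a Monday, so the first Monday is March 1 and the second is March 8.
At the standard offset (UTC+05:00), 11:00 UTC + 5h = 16:00 Ulast standard time.
The standard-time date in Ulast, 16 November 2026, lies within the daylight-saving period (15 November 2026 – 8 March 2027), so Ulast is on daylight time, UTC+06:00.
11:00 UTC + 6h = 17:00 Ulast.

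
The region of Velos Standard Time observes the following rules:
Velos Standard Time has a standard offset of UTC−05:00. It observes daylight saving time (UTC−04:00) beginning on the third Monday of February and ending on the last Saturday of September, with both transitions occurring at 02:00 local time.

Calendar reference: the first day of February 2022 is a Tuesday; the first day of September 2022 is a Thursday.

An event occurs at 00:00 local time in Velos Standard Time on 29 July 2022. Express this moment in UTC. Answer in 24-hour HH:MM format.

04:00

1 February 2022 is a Tuesday, so the first Monday is February 7 and the third is February 21.
1 September 2022 is a Thursday, so Saturdays fall on 3, 10, 17, 24; the last is September 24.
29 July 2022 falls between 21 February and 24 September, so daylight saving is in effect and Velos Standard Time is at UTC−04:00.
00:00 local + 4h = 04:00 UTC.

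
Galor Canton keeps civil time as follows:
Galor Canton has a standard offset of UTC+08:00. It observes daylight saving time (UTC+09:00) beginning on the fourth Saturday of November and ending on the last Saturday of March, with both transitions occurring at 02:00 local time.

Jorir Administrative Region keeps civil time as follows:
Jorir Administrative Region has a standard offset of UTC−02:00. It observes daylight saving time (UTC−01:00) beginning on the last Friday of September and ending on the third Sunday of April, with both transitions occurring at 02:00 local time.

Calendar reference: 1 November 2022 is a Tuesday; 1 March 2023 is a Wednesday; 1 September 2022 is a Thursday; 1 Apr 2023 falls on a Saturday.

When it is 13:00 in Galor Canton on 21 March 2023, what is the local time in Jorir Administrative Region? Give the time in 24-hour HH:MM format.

1 November 2022 is a Tuesday, so the first Saturday is November 5 and the fourth is November 26.
1 March 2023 is a Wednesday, so Saturdays fall on 4, 11, 18, 25; the last is March 25.
21 March 2023 lies within the daylight-saving period (26 November 2022 – 25 March 2023), so Galor Canton is on daylight time, UTC+09:00.
13:00 Galor Canton − 9h = 04:00 UTC.
1 September 2022 is a Thursday, so Fridays fall on 2, 9, 16, 23, 30; the last is September 30.
1 April 2023 is a Saturday, so the first Sunday is April 2 and the third is April 16.
At the standard offset (UTC−02:00), 04:00 UTC − 2h = 02:00 Jorir Administrative Region standard time.
Daylight saving runs 30 September 2022 – 16 April 2023; the standard-time date in Jorir Administrative Region, 21 March 2023, is inside that window, so Jorir Administrative Region is at UTC−01:00.
04:00 UTC − 1h = 03:00 Jorir Administrative Region.

03:00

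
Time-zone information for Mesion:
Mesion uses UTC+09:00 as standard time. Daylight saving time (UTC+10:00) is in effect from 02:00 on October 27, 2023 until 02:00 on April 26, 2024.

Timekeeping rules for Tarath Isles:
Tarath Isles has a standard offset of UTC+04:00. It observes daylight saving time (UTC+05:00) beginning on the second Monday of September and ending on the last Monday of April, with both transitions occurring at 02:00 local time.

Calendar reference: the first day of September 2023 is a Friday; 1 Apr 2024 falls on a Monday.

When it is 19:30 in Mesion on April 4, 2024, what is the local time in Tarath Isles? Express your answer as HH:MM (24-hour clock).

14:30

Daylight saving runs 27 October 2023 – 26 April 2024; April 4, 2024 is inside that window, so Mesion is at UTC+10:00.
19:30 Mesion − 10h = 09:30 UTC.
1 September 2023 is a Friday, so the first Monday is September 4 and the second is September 11.
1 April 2024 is a Monday, so Mondays fall on 1, 8, 15, 22, 29; the last is April 29.
At the standard offset (UTC+04:00), 09:30 UTC + 4h = 13:30 Tarath Isles standard time.
Daylight saving runs 11 September 2023 – 29 April 2024; the standard-time date in Tarath Isles, April 4, 2024, is inside that window, so Tarath Isles is at UTC+05:00.
09:30 UTC + 5h = 14:30 Tarath Isles.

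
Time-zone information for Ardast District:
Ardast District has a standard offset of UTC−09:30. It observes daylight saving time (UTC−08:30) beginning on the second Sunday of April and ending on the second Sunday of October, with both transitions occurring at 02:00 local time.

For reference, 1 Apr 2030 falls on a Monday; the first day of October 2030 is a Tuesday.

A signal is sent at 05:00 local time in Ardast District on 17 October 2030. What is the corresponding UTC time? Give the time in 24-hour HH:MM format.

1 April 2030 is a Monday, so the first Sunday is April 7 and the second is April 14.
1 October 2030 is a Tuesday, so the first Sunday is October 6 and the second is October 13.
17 October 2030 is outside the daylight-saving period (14 April – 13 October), so Ardast District is on standard time, UTC−09:30.
05:00 local + 9h30m = 14:30 UTC.

14:30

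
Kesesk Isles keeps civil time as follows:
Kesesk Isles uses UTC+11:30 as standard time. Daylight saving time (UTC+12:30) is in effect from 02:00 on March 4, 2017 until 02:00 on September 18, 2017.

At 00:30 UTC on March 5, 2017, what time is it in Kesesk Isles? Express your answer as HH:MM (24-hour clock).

13:00

At the standard offset (UTC+11:30), 00:30 UTC + 11h30m = 12:00 Kesesk Isles standard time.
Daylight saving runs 4 March – 18 September; the standard-time date in Kesesk Isles, March 5, 2017, is inside that window, so Kesesk Isles is at UTC+12:30.
00:30 UTC + 12h30m = 13:00 local.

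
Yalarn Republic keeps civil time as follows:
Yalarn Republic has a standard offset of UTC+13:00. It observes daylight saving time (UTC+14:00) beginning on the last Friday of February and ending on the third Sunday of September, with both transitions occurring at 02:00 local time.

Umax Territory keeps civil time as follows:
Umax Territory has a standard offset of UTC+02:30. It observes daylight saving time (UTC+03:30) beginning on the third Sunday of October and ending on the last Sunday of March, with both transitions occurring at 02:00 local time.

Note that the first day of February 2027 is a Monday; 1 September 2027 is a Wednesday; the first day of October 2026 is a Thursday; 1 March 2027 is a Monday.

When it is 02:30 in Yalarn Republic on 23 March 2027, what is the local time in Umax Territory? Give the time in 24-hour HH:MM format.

1 February 2027 is a Monday, so Fridays fall on 5, 12, 19, 26; the last is February 26.
1 September 2027 is a Wednesday, so the first Sunday is September 5 and the third is September 19.
23 March 2027 falls between 26 February and 19 September, so daylight saving is in effect and Yalarn Republic is at UTC+14:00.
02:30 Yalarn Republic − 14h = 12:30 UTC (rolling into the previous day, 22 March 2027).
1 October 2026 is a Thursday, so the first Sunday is October 4 and the third is October 18.
1 March 2027 is a Monday, so Sundays fall on 7, 14, 21, 28; the last is March 28.
At the standard offset (UTC+02:30), 12:30 UTC + 2h30m = 15:00 Umax Territory standard time.
Daylight saving runs 18 October 2026 – 28 March 2027; the standard-time date in Umax Territory, 22 March 2027, is inside that window, so Umax Territory is at UTC+03:30.
12:30 UTC + 3h30m = 16:00 Umax Territory.

16:00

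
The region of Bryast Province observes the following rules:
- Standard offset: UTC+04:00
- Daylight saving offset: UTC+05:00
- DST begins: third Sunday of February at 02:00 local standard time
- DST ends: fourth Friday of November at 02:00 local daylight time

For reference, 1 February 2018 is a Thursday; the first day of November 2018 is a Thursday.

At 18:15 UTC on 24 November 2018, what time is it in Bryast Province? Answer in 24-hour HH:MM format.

1 February 2018 is a Thursday, so the first Sunday is February 4 and the third is February 18.
1 November 2018 is a Thursday, so the first Friday is November 2 and the fourth is November 23.
At the standard offset (UTC+04:00), 18:15 UTC + 4h = 22:15 Bryast Province standard time.
The standard-time date in Bryast Province, 24 November 2018, is outside the daylight-saving period (18 February – 23 November), so Bryast Province is on standard time, UTC+04:00.
18:15 UTC + 4h = 22:15 local.

22:15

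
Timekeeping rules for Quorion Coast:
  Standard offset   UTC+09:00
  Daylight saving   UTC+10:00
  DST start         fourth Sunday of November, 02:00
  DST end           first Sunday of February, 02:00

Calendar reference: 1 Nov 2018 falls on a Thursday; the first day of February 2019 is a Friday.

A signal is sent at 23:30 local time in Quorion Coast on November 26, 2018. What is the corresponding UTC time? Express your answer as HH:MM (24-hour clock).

1 November 2018 is a Thursday, so the first Sunday is November 4 and the fourth is November 25.
1 February 2019 is a Friday, so the first Sunday is February 3.
Daylight saving runs 25 November 2018 – 3 February 2019; November 26, 2018 is inside that window, so Quorion Coast is at UTC+10:00.
23:30 local − 10h = 13:30 UTC.

13:30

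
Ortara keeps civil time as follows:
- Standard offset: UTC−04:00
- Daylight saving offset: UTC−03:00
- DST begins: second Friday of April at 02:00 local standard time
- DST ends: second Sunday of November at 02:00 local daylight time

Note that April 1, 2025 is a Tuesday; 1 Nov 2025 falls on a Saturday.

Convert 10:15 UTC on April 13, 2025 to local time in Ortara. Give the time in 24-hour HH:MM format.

1 April 2025 is a Tuesday, so the first Friday is April 4 and the second is April 11.
1 November 2025 is a Saturday, so the first Sunday is November 2 and the second is November 9.
At the standard offset (UTC−04:00), 10:15 UTC − 4h = 06:15 Ortara standard time.
The standard-time date in Ortara, April 13, 2025, lies within the daylight-saving period (11 April – 9 November), so Ortara is on daylight time, UTC−03:00.
10:15 UTC − 3h = 07:15 local.

07:15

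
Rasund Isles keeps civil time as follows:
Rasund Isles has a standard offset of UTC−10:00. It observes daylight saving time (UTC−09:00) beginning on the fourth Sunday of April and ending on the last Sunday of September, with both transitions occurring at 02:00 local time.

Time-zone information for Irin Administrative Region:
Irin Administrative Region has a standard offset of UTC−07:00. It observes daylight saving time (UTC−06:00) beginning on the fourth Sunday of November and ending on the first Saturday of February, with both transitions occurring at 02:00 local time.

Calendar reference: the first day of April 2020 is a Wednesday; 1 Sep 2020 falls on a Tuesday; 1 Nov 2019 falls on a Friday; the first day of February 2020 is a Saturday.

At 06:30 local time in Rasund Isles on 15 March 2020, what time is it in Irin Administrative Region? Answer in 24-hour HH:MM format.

09:30

1 April 2020 is a Wednesday, so the first Sunday is April 5 and the fourth is April 26.
1 September 2020 is a Tuesday, so Sundays fall on 6, 13, 20, 27; the last is September 27.
Daylight saving runs 26 April – 27 September; 15 March 2020 is outside that window, so Rasund Isles is on standard time at UTC−10:00.
06:30 Rasund Isles + 10h = 16:30 UTC.
1 November 2019 is a Friday, so the first Sunday is November 3 and the fourth is November 24.
1 February 2020 is a Saturday, so the first Saturday is February 1.
At the standard offset (UTC−07:00), 16:30 UTC − 7h = 09:30 Irin Administrative Region standard time.
The standard-time date in Irin Administrative Region, 15 March 2020, does not fall between 24 November 2019 and 1 February 2020, so daylight saving is not in effect and Irin Administrative Region is at UTC−07:00.
16:30 UTC − 7h = 09:30 Irin Administrative Region.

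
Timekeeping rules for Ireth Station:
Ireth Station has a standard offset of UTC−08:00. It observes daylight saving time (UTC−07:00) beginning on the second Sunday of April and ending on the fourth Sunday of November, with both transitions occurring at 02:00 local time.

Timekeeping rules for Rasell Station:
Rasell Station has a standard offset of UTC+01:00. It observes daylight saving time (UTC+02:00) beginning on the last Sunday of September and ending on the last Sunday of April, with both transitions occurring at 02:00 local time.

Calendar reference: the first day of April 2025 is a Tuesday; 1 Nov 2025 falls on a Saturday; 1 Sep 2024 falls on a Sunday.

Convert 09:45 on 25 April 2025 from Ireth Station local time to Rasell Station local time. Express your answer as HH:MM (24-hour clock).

18:45

1 April 2025 is a Tuesday, so the first Sunday is April 6 and the second is April 13.
1 November 2025 is a Saturday, so the first Sunday is November 2 and the fourth is November 23.
25 April 2025 falls between 13 April and 23 November, so daylight saving is in effect and Ireth Station is at UTC−07:00.
09:45 Ireth Station + 7h = 16:45 UTC.
1 September 2024 is a Sunday, so Sundays fall on 1, 8, 15, 22, 29; the last is September 29.
1 April 2025 is a Tuesday, so Sundays fall on 6, 13, 20, 27; the last is April 27.
At the standard offset (UTC+01:00), 16:45 UTC + 1h = 17:45 Rasell Station standard time.
Daylight saving runs 29 September 2024 – 27 April 2025; the standard-time date in Rasell Station, 25 April 2025, is inside that window, so Rasell Station is at UTC+02:00.
16:45 UTC + 2h = 18:45 Rasell Station.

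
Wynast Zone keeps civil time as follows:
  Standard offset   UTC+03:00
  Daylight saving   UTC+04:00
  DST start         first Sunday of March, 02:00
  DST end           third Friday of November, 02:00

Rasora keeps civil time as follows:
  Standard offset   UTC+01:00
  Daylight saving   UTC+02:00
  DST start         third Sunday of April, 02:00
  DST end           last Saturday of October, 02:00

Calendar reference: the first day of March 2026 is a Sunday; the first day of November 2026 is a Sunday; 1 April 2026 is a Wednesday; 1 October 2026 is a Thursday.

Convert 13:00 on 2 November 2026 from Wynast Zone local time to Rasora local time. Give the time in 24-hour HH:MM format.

10:00

1 March 2026 is a Sunday, so the first Sunday is March 1.
1 November 2026 is a Sunday, so the first Friday is November 6 and the third is November 20.
2 November 2026 lies within the daylight-saving period (1 March – 20 November), so Wynast Zone is on daylight time, UTC+04:00.
13:00 Wynast Zone − 4h = 09:00 UTC.
1 April 2026 is a Wednesday, so the first Sunday is April 5 and the third is April 19.
1 October 2026 is a Thursday, so Saturdays fall on 3, 10, 17, 24, 31; the last is October 31.
At the standard offset (UTC+01:00), 09:00 UTC + 1h = 10:00 Rasora standard time.
Daylight saving runs 19 April – 31 October; the standard-time date in Rasora, 2 November 2026, is outside that window, so Rasora is on standard time at UTC+01:00.
09:00 UTC + 1h = 10:00 Rasora.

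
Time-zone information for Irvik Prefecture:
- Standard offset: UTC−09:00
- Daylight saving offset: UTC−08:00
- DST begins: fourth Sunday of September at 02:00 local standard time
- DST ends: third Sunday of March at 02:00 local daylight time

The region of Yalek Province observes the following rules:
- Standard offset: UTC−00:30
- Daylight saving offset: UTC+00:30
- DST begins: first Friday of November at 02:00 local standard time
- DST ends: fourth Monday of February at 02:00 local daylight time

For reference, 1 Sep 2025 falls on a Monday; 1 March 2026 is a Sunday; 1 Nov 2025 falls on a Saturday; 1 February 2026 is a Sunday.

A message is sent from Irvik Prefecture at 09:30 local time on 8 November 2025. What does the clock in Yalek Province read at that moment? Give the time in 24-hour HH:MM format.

18:00

1 September 2025 is a Monday, so the first Sunday is September 7 and the fourth is September 28.
1 March 2026 is a Sunday, so the first Sunday is March 1 and the third is March 15.
Daylight saving runs 28 September 2025 – 15 March 2026; 8 November 2025 is inside that window, so Irvik Prefecture is at UTC−08:00.
09:30 Irvik Prefecture + 8h = 17:30 UTC.
1 November 2025 is a Saturday, so the first Friday is November 7.
1 February 2026 is a Sunday, so the first Monday is February 2 and the fourth is February 23.
At the standard offset (UTC−00:30), 17:30 UTC − 0h30m = 17:00 Yalek Province standard time.
The standard-time date in Yalek Province, 8 November 2025, lies within the daylight-saving period (7 November 2025 – 23 February 2026), so Yalek Province is on daylight time, UTC+00:30.
17:30 UTC + 0h30m = 18:00 Yalek Province.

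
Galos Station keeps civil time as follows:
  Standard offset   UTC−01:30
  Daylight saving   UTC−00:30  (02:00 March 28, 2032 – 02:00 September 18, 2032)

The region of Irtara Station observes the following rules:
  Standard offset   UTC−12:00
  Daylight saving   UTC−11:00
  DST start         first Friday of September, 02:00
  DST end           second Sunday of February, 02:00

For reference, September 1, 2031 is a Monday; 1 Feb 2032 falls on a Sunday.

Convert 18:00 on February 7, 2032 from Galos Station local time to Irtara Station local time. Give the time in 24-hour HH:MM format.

February 7, 2032 is outside the daylight-saving period (28 March – 18 September), so Galos Station is on standard time, UTC−01:30.
18:00 Galos Station + 1h30m = 19:30 UTC.
1 September 2031 is a Monday, so the first Friday is September 5.
1 February 2032 is a Sunday, so the first Sunday is February 1 and the second is February 8.
At the standard offset (UTC−12:00), 19:30 UTC − 12h = 07:30 Irtara Station standard time.
The standard-time date in Irtara Station, February 7, 2032, lies within the daylight-saving period (5 September 2031 – 8 February 2032), so Irtara Station is on daylight time, UTC−11:00.
19:30 UTC − 11h = 08:30 Irtara Station.

08:30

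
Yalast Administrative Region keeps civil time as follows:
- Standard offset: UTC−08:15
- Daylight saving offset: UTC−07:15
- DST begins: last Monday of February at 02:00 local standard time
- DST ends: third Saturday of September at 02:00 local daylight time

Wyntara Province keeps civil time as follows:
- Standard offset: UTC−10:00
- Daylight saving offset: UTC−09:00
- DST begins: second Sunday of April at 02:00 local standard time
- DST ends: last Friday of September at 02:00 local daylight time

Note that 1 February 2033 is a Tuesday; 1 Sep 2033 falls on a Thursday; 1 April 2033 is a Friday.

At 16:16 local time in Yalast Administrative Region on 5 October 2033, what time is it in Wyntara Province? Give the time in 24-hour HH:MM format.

14:31

1 February 2033 is a Tuesday, so Mondays fall on 7, 14, 21, 28; the last is February 28.
1 September 2033 is a Thursday, so the first Saturday is September 3 and the third is September 17.
5 October 2033 is outside the daylight-saving period (28 February – 17 September), so Yalast Administrative Region is on standard time, UTC−08:15.
16:16 Yalast Administrative Region + 8h15m = 00:31 UTC (rolling into the next day, 6 October 2033).
1 April 2033 is a Friday, so the first Sunday is April 3 and the second is April 10.
1 September 2033 is a Thursday, so Fridays fall on 2, 9, 16, 23, 30; the last is September 30.
At the standard offset (UTC−10:00), 00:31 UTC − 10h = 14:31 Wyntara Province standard time (rolling into the previous day, 5 October 2033).
The standard-time date in Wyntara Province, 5 October 2033, does not fall between 10 April and 30 September, so daylight saving is not in effect and Wyntara Province is at UTC−10:00.
00:31 UTC − 10h = 14:31 Wyntara Province (rolling into the previous day, 5 October 2033).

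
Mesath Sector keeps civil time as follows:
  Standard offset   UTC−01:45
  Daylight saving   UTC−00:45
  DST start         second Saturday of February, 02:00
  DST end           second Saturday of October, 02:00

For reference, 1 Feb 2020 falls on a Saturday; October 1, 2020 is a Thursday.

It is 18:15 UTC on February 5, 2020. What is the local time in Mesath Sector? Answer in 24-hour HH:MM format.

16:30

1 February 2020 is a Saturday, so the first Saturday is February 1 and the second is February 8.
1 October 2020 is a Thursday, so the first Saturday is October 3 and the second is October 10.
At the standard offset (UTC−01:45), 18:15 UTC − 1h45m = 16:30 Mesath Sector standard time.
The standard-time date in Mesath Sector, February 5, 2020, does not fall between 8 February and 10 October, so daylight saving is not in effect and Mesath Sector is at UTC−01:45.
18:15 UTC − 1h45m = 16:30 local.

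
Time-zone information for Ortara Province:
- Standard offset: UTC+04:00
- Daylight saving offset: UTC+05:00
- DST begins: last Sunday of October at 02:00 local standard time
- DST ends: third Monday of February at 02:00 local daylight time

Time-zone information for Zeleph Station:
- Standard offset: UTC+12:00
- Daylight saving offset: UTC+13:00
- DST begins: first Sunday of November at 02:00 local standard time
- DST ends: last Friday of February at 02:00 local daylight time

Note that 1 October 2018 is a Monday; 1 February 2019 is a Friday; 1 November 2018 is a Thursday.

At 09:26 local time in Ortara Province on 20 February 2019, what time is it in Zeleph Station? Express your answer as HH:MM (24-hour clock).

1 October 2018 is a Monday, so Sundays fall on 7, 14, 21, 28; the last is October 28.
1 February 2019 is a Friday, so the first Monday is February 4 and the third is February 18.
20 February 2019 does not fall between 28 October 2018 and 18 February 2019, so daylight saving is not in effect and Ortara Province is at UTC+04:00.
09:26 Ortara Province − 4h = 05:26 UTC.
1 November 2018 is a Thursday, so the first Sunday is November 4.
1 February 2019 is a Friday, so Fridays fall on 1, 8, 15, 22; the last is February 22.
At the standard offset (UTC+12:00), 05:26 UTC + 12h = 17:26 Zeleph Station standard time.
The standard-time date in Zeleph Station, 20 February 2019, lies within the daylight-saving period (4 November 2018 – 22 February 2019), so Zeleph Station is on daylight time, UTC+13:00.
05:26 UTC + 13h = 18:26 Zeleph Station.

18:26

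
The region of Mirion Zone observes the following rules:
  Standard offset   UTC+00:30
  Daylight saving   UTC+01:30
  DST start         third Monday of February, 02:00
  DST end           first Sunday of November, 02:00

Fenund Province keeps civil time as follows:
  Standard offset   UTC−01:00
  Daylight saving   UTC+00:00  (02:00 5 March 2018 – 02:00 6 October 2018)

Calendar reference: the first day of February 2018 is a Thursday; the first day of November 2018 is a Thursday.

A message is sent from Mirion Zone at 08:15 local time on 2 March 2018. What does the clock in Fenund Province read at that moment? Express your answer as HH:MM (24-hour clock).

05:45

1 February 2018 is a Thursday, so the first Monday is February 5 and the third is February 19.
1 November 2018 is a Thursday, so the first Sunday is November 4.
2 March 2018 falls between 19 February and 4 November, so daylight saving is in effect and Mirion Zone is at UTC+01:30.
08:15 Mirion Zone − 1h30m = 06:45 UTC.
At the standard offset (UTC−01:00), 06:45 UTC − 1h = 05:45 Fenund Province standard time.
Daylight saving runs 5 March – 6 October; the standard-time date in Fenund Province, 2 March 2018, is outside that window, so Fenund Province is on standard time at UTC−01:00.
06:45 UTC − 1h = 05:45 Fenund Province.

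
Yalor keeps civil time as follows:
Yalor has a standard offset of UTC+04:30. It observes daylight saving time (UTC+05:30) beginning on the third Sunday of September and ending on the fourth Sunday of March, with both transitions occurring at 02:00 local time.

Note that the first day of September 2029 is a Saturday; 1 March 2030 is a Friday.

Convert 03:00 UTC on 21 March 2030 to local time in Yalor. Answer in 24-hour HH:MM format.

08:30

1 September 2029 is a Saturday, so the first Sunday is September 2 and the third is September 16.
1 March 2030 is a Friday, so the first Sunday is March 3 and the fourth is March 24.
At the standard offset (UTC+04:30), 03:00 UTC + 4h30m = 07:30 Yalor standard time.
The standard-time date in Yalor, 21 March 2030, lies within the daylight-saving period (16 September 2029 – 24 March 2030), so Yalor is on daylight time, UTC+05:30.
03:00 UTC + 5h30m = 08:30 local.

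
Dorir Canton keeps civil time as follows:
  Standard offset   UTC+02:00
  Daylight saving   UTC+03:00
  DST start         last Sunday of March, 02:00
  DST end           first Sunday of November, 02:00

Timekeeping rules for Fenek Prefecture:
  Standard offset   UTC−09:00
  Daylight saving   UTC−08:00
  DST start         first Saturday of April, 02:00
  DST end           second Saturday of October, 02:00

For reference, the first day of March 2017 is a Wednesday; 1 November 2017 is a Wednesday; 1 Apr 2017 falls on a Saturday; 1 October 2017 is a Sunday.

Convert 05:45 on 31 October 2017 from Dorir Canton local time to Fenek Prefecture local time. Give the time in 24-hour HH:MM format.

1 March 2017 is a Wednesday, so Sundays fall on 5, 12, 19, 26; the last is March 26.
1 November 2017 is a Wednesday, so the first Sunday is November 5.
31 October 2017 falls between 26 March and 5 November, so daylight saving is in effect and Dorir Canton is at UTC+03:00.
05:45 Dorir Canton − 3h = 02:45 UTC.
1 April 2017 is a Saturday, so the first Saturday is April 1.
1 October 2017 is a Sunday, so the first Saturday is October 7 and the second is October 14.
At the standard offset (UTC−09:00), 02:45 UTC − 9h = 17:45 Fenek Prefecture standard time (rolling into the previous day, 30 October 2017).
The standard-time date in Fenek Prefecture, 30 October 2017, is outside the daylight-saving period (1 April – 14 October), so Fenek Prefecture is on standard time, UTC−09:00.
02:45 UTC − 9h = 17:45 Fenek Prefecture (rolling into the previous day, 30 October 2017).

17:45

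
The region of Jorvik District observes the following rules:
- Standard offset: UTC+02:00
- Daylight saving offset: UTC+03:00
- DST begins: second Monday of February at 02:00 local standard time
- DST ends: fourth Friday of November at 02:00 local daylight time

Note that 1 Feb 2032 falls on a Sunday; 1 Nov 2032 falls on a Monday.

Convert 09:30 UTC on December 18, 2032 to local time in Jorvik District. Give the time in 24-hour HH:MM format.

1 February 2032 is a Sunday, so the first Monday is February 2 and the second is February 9.
1 November 2032 is a Monday, so the first Friday is November 5 and the fourth is November 26.
At the standard offset (UTC+02:00), 09:30 UTC + 2h = 11:30 Jorvik District standard time.
The standard-time date in Jorvik District, December 18, 2032, does not fall between 9 February and 26 November, so daylight saving is not in effect and Jorvik District is at UTC+02:00.
09:30 UTC + 2h = 11:30 local.

11:30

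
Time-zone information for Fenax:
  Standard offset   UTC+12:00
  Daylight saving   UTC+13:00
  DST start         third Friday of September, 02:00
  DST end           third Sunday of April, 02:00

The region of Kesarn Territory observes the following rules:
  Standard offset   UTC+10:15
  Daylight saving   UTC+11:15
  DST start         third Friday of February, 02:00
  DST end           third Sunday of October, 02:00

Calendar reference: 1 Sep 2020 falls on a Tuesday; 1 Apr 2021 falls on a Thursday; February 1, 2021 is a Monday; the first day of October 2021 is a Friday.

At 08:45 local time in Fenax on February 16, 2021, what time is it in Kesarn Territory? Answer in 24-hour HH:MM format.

1 September 2020 is a Tuesday, so the first Friday is September 4 and the third is September 18.
1 April 2021 is a Thursday, so the first Sunday is April 4 and the third is April 18.
Daylight saving runs 18 September 2020 – 18 April 2021; February 16, 2021 is inside that window, so Fenax is at UTC+13:00.
08:45 Fenax − 13h = 19:45 UTC (rolling into the previous day, 15 February 2021).
1 February 2021 is a Monday, so the first Friday is February 5 and the third is February 19.
1 October 2021 is a Friday, so the first Sunday is October 3 and the third is October 17.
At the standard offset (UTC+10:15), 19:45 UTC + 10h15m = 06:00 Kesarn Territory standard time (rolling into the next day, 16 February 2021).
Daylight saving runs 19 February – 17 October; the standard-time date in Kesarn Territory, February 16, 2021, is outside that window, so Kesarn Territory is on standard time at UTC+10:15.
19:45 UTC + 10h15m = 06:00 Kesarn Territory (rolling into the next day, 16 February 2021).

06:00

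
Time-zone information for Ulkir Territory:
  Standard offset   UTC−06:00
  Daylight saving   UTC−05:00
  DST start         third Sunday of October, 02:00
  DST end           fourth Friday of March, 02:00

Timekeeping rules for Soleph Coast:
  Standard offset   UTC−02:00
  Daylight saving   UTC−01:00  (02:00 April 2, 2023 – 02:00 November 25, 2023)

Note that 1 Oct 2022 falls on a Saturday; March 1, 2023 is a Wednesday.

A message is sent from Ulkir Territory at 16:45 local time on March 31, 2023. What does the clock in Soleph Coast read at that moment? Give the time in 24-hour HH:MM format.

1 October 2022 is a Saturday, so the first Sunday is October 2 and the third is October 16.
1 March 2023 is a Wednesday, so the first Friday is March 3 and the fourth is March 24.
Daylight saving runs 16 October 2022 – 24 March 2023; March 31, 2023 is outside that window, so Ulkir Territory is on standard time at UTC−06:00.
16:45 Ulkir Territory + 6h = 22:45 UTC.
At the standard offset (UTC−02:00), 22:45 UTC − 2h = 20:45 Soleph Coast standard time.
Daylight saving runs 2 April – 25 November; the standard-time date in Soleph Coast, March 31, 2023, is outside that window, so Soleph Coast is on standard time at UTC−02:00.
22:45 UTC − 2h = 20:45 Soleph Coast.

20:45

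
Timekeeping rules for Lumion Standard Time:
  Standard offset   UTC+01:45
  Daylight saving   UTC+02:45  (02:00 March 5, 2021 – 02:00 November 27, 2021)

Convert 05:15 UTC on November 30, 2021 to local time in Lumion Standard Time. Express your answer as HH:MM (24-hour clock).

07:00

At the standard offset (UTC+01:45), 05:15 UTC + 1h45m = 07:00 Lumion Standard Time standard time.
The standard-time date in Lumion Standard Time, November 30, 2021, does not fall between 5 March and 27 November, so daylight saving is not in effect and Lumion Standard Time is at UTC+01:45.
05:15 UTC + 1h45m = 07:00 local.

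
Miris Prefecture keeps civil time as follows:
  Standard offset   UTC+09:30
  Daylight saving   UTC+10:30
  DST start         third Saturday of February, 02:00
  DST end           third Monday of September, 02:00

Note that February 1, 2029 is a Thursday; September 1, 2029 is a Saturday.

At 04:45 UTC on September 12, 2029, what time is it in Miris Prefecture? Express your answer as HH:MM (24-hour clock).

1 February 2029 is a Thursday, so the first Saturday is February 3 and the third is February 17.
1 September 2029 is a Saturday, so the first Monday is September 3 and the third is September 17.
At the standard offset (UTC+09:30), 04:45 UTC + 9h30m = 14:15 Miris Prefecture standard time.
Daylight saving runs 17 February – 17 September; the standard-time date in Miris Prefecture, September 12, 2029, is inside that window, so Miris Prefecture is at UTC+10:30.
04:45 UTC + 10h30m = 15:15 local.

15:15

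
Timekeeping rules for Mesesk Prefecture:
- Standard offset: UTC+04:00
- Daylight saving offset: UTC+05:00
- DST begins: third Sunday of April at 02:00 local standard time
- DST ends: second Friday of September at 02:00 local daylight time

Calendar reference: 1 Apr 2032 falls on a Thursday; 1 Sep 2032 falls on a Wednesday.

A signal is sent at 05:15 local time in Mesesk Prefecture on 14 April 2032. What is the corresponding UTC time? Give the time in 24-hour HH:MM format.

1 April 2032 is a Thursday, so the first Sunday is April 4 and the third is April 18.
1 September 2032 is a Wednesday, so the first Friday is September 3 and the second is September 10.
14 April 2032 does not fall between 18 April and 10 September, so daylight saving is not in effect and Mesesk Prefecture is at UTC+04:00.
05:15 local − 4h = 01:15 UTC.

01:15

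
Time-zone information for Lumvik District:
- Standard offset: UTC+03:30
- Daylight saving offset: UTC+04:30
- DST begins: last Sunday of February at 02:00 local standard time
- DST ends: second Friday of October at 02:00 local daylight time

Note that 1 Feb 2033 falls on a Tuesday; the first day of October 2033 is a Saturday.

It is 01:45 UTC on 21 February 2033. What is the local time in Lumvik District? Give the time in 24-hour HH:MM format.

1 February 2033 is a Tuesday, so Sundays fall on 6, 13, 20, 27; the last is February 27.
1 October 2033 is a Saturday, so the first Friday is October 7 and the second is October 14.
At the standard offset (UTC+03:30), 01:45 UTC + 3h30m = 05:15 Lumvik District standard time.
The standard-time date in Lumvik District, 21 February 2033, is outside the daylight-saving period (27 February – 14 October), so Lumvik District is on standard time, UTC+03:30.
01:45 UTC + 3h30m = 05:15 local.

05:15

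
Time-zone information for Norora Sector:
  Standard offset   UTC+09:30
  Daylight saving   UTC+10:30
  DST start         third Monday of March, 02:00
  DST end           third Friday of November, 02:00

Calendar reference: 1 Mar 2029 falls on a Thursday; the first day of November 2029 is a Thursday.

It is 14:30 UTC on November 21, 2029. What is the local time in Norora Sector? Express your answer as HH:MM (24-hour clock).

00:00

1 March 2029 is a Thursday, so the first Monday is March 5 and the third is March 19.
1 November 2029 is a Thursday, so the first Friday is November 2 and the third is November 16.
At the standard offset (UTC+09:30), 14:30 UTC + 9h30m = 00:00 Norora Sector standard time (rolling into the next day, 22 November 2029).
The standard-time date in Norora Sector, November 22, 2029, is outside the daylight-saving period (19 March – 16 November), so Norora Sector is on standard time, UTC+09:30.
14:30 UTC + 9h30m = 00:00 local (rolling into the next day, 22 November 2029).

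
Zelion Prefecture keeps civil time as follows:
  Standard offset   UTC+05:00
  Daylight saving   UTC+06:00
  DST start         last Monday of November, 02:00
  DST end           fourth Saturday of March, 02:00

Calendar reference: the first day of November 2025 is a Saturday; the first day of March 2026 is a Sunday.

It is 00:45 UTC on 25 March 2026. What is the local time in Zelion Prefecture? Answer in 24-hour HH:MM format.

06:45

1 November 2025 is a Saturday, so Mondays fall on 3, 10, 17, 24; the last is November 24.
1 March 2026 is a Sunday, so the first Saturday is March 7 and the fourth is March 28.
At the standard offset (UTC+05:00), 00:45 UTC + 5h = 05:45 Zelion Prefecture standard time.
The standard-time date in Zelion Prefecture, 25 March 2026, falls between 24 November 2025 and 28 March 2026, so daylight saving is in effect and Zelion Prefecture is at UTC+06:00.
00:45 UTC + 6h = 06:45 local.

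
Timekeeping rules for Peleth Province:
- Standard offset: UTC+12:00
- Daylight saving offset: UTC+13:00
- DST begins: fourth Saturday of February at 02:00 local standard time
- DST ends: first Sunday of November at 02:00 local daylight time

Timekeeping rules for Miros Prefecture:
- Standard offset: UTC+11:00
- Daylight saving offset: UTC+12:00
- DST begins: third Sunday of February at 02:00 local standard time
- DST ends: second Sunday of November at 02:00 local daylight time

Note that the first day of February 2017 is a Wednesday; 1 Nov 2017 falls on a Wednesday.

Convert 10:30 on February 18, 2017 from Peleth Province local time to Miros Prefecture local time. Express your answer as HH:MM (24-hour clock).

09:30

1 February 2017 is a Wednesday, so the first Saturday is February 4 and the fourth is February 25.
1 November 2017 is a Wednesday, so the first Sunday is November 5.
Daylight saving runs 25 February – 5 November; February 18, 2017 is outside that window, so Peleth Province is on standard time at UTC+12:00.
10:30 Peleth Province − 12h = 22:30 UTC (rolling into the previous day, 17 February 2017).
1 February 2017 is a Wednesday, so the first Sunday is February 5 and the third is February 19.
1 November 2017 is a Wednesday, so the first Sunday is November 5 and the second is November 12.
At the standard offset (UTC+11:00), 22:30 UTC + 11h = 09:30 Miros Prefecture standard time (rolling into the next day, 18 February 2017).
The standard-time date in Miros Prefecture, February 18, 2017, does not fall between 19 February and 12 November, so daylight saving is not in effect and Miros Prefecture is at UTC+11:00.
22:30 UTC + 11h = 09:30 Miros Prefecture (rolling into the next day, 18 February 2017).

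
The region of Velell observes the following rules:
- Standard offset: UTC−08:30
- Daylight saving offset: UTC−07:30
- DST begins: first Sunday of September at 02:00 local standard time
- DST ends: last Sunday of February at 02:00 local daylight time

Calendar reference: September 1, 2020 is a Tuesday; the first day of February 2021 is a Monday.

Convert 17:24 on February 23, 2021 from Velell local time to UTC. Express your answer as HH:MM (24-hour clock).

1 September 2020 is a Tuesday, so the first Sunday is September 6.
1 February 2021 is a Monday, so Sundays fall on 7, 14, 21, 28; the last is February 28.
February 23, 2021 lies within the daylight-saving period (6 September 2020 – 28 February 2021), so Velell is on daylight time, UTC−07:30.
17:24 local + 7h30m = 00:54 UTC (rolling into the next day, 24 February 2021).

00:54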